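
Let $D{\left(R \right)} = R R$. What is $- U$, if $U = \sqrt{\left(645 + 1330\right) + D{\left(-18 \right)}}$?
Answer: $- 11 \sqrt{19} \approx -47.948$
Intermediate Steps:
$D{\left(R \right)} = R^{2}$
$U = 11 \sqrt{19}$ ($U = \sqrt{\left(645 + 1330\right) + \left(-18\right)^{2}} = \sqrt{1975 + 324} = \sqrt{2299} = 11 \sqrt{19} \approx 47.948$)
$- U = - 11 \sqrt{19}$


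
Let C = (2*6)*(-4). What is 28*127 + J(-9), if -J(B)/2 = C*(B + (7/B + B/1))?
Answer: 5260/3 ≈ 1753.3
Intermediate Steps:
C = -48 (C = 12*(-4) = -48)
J(B) = 192*B + 672/B (J(B) = -(-96)*(B + (7/B + B/1)) = -(-96)*(B + (7/B + B*1)) = -(-96)*(B + (7/B + B)) = -(-96)*(B + (B + 7/B)) = -(-96)*(2*B + 7/B) = -2*(-336/B - 96*B) = 192*B + 672/B)
28*127 + J(-9) = 28*127 + (192*(-9) + 672/(-9)) = 3556 + (-1728 + 672*(-⅑)) = 3556 + (-1728 - 224/3) = 3556 - 5408/3 = 5260/3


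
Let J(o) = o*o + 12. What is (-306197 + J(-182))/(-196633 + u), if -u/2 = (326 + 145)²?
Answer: 273061/640315 ≈ 0.42645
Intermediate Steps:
u = -443682 (u = -2*(326 + 145)² = -2*471² = -2*221841 = -443682)
J(o) = 12 + o² (J(o) = o² + 12 = 12 + o²)
(-306197 + J(-182))/(-196633 + u) = (-306197 + (12 + (-182)²))/(-196633 - 443682) = (-306197 + (12 + 33124))/(-640315) = (-306197 + 33136)*(-1/640315) = -273061*(-1/640315) = 273061/640315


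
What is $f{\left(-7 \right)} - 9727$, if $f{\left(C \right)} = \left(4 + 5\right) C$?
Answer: $-9790$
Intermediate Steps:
$f{\left(C \right)} = 9 C$
$f{\left(-7 \right)} - 9727 = 9 \left(-7\right) - 9727 = -63 - 9727 = -9790$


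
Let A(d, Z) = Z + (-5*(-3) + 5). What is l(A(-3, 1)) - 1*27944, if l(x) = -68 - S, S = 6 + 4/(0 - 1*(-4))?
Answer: -28019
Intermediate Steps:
S = 7 (S = 6 + 4/(0 + 4) = 6 + 4/4 = 6 + (1/4)*4 = 6 + 1 = 7)
A(d, Z) = 20 + Z (A(d, Z) = Z + (15 + 5) = Z + 20 = 20 + Z)
l(x) = -75 (l(x) = -68 - 1*7 = -68 - 7 = -75)
l(A(-3, 1)) - 1*27944 = -75 - 1*27944 = -75 - 27944 = -28019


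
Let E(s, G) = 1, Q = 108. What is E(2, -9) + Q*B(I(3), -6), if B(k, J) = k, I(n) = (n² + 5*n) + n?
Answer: 2917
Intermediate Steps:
I(n) = n² + 6*n
E(2, -9) + Q*B(I(3), -6) = 1 + 108*(3*(6 + 3)) = 1 + 108*(3*9) = 1 + 108*27 = 1 + 2916 = 2917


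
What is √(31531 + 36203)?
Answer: 3*√7526 ≈ 260.26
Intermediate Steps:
√(31531 + 36203) = √67734 = 3*√7526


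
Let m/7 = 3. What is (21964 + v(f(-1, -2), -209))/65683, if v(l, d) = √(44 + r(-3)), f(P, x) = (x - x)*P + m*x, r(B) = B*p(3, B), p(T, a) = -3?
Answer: 1156/3457 + √53/65683 ≈ 0.33450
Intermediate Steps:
m = 21 (m = 7*3 = 21)
r(B) = -3*B (r(B) = B*(-3) = -3*B)
f(P, x) = 21*x (f(P, x) = (x - x)*P + 21*x = 0*P + 21*x = 0 + 21*x = 21*x)
v(l, d) = √53 (v(l, d) = √(44 - 3*(-3)) = √(44 + 9) = √53)
(21964 + v(f(-1, -2), -209))/65683 = (21964 + √53)/65683 = (21964 + √53)*(1/65683) = 1156/3457 + √53/65683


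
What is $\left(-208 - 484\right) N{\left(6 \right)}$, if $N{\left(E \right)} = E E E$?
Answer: $-149472$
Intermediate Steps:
$N{\left(E \right)} = E^{3}$ ($N{\left(E \right)} = E^{2} E = E^{3}$)
$\left(-208 - 484\right) N{\left(6 \right)} = \left(-208 - 484\right) 6^{3} = \left(-692\right) 216 = -149472$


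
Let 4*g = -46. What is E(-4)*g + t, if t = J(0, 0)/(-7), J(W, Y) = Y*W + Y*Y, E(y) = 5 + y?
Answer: -23/2 ≈ -11.500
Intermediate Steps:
g = -23/2 (g = (1/4)*(-46) = -23/2 ≈ -11.500)
J(W, Y) = Y**2 + W*Y (J(W, Y) = W*Y + Y**2 = Y**2 + W*Y)
t = 0 (t = (0*(0 + 0))/(-7) = (0*0)*(-1/7) = 0*(-1/7) = 0)
E(-4)*g + t = (5 - 4)*(-23/2) + 0 = 1*(-23/2) + 0 = -23/2 + 0 = -23/2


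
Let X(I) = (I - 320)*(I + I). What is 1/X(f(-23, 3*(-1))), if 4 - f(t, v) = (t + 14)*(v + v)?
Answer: 1/37000 ≈ 2.7027e-5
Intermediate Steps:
f(t, v) = 4 - 2*v*(14 + t) (f(t, v) = 4 - (t + 14)*(v + v) = 4 - (14 + t)*2*v = 4 - 2*v*(14 + t))
X(I) = 2*I*(-320 + I) (X(I) = (-320 + I)*(2*I) = 2*I*(-320 + I))
1/X(f(-23, 3*(-1))) = 1/(2*(4 - 84*(-1) - 2*(-23)*3*(-1))*(-320 + (4 - 84*(-1) - 2*(-23)*3*(-1)))) = 1/(2*(4 - 28*(-3) - 2*(-23)*(-3))*(-320 + (4 - 28*(-3) - 2*(-23)*(-3)))) = 1/(2*(4 + 84 - 138)*(-320 + (4 + 84 - 138))) = 1/(2*(-50)*(-320 - 50)) = 1/(2*(-50)*(-370)) = 1/37000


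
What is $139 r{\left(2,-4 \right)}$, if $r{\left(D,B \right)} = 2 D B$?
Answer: $-2224$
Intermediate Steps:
$r{\left(D,B \right)} = 2 B D$
$139 r{\left(2,-4 \right)} = 139 \cdot 2 \left(-4\right) 2 = 139 \left(-16\right) = -2224$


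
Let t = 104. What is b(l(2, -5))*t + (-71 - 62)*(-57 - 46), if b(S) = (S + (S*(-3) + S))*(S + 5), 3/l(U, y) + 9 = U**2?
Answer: 349339/25 ≈ 13974.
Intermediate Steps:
l(U, y) = 3/(-9 + U**2)
b(S) = -S*(5 + S) (b(S) = (S + (-3*S + S))*(5 + S) = (S - 2*S)*(5 + S) = (-S)*(5 + S) = -S*(5 + S))
b(l(2, -5))*t + (-71 - 62)*(-57 - 46) = -3/(-9 + 2**2)*(5 + 3/(-9 + 2**2))*104 + (-71 - 62)*(-57 - 46) = -3/(-9 + 4)*(5 + 3/(-9 + 4))*104 - 133*(-103) = -3/(-5)*(5 + 3/(-5))*104 + 13699 = -3*(-1/5)*(5 + 3*(-1/5))*104 + 13699 = -1*(-3/5)*(5 - 3/5)*104 + 13699 = -1*(-3/5)*22/5*104 + 13699 = (66/25)*104 + 13699 = 6864/25 + 13699 = 349339/25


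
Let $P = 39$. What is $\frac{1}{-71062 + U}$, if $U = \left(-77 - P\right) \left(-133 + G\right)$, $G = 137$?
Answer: $- \frac{1}{71526} \approx -1.3981 \cdot 10^{-5}$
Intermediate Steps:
$U = -464$ ($U = \left(-77 - 39\right) \left(-133 + 137\right) = \left(-77 - 39\right) 4 = \left(-116\right) 4 = -464$)
$\frac{1}{-71062 + U} = \frac{1}{-71062 - 464} = \frac{1}{-71526} = - \frac{1}{71526}$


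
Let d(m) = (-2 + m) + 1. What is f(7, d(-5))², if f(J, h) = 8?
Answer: 64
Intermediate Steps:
d(m) = -1 + m
f(7, d(-5))² = 8² = 64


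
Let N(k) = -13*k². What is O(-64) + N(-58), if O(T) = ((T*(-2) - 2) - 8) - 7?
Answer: -43621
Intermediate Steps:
O(T) = -17 - 2*T (O(T) = ((-2*T - 2) - 8) - 7 = ((-2 - 2*T) - 8) - 7 = (-10 - 2*T) - 7 = -17 - 2*T)
O(-64) + N(-58) = (-17 - 2*(-64)) - 13*(-58)² = (-17 + 128) - 13*3364 = 111 - 43732 = -43621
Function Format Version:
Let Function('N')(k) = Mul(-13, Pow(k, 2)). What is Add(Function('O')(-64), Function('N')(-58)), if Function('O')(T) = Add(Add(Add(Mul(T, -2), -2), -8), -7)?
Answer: -43621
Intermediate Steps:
Function('O')(T) = Add(-17, Mul(-2, T)) (Function('O')(T) = Add(Add(Add(Mul(-2, T), -2), -8), -7) = Add(Add(Add(-2, Mul(-2, T)), -8), -7) = Add(Add(-10, Mul(-2, T)), -7) = Add(-17, Mul(-2, T)))
Add(Function('O')(-64), Function('N')(-58)) = Add(Add(-17, Mul(-2, -64)), Mul(-13, Pow(-58, 2))) = Add(Add(-17, 128), Mul(-13, 3364)) = Add(111, -43732) = -43621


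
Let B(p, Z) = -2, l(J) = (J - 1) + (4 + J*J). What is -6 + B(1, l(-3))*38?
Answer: -82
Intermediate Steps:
l(J) = 3 + J + J**2 (l(J) = (-1 + J) + (4 + J**2) = 3 + J + J**2)
-6 + B(1, l(-3))*38 = -6 - 2*38 = -6 - 76 = -82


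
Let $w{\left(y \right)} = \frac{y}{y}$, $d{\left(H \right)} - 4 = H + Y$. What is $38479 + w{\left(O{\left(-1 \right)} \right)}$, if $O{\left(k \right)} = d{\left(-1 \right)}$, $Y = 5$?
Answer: $38480$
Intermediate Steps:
$d{\left(H \right)} = 9 + H$ ($d{\left(H \right)} = 4 + \left(H + 5\right) = 4 + \left(5 + H\right) = 9 + H$)
$O{\left(k \right)} = 8$ ($O{\left(k \right)} = 9 - 1 = 8$)
$w{\left(y \right)} = 1$
$38479 + w{\left(O{\left(-1 \right)} \right)} = 38479 + 1 = 38480$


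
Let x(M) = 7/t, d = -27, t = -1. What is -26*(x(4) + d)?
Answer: 884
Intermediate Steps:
x(M) = -7 (x(M) = 7/(-1) = 7*(-1) = -7)
-26*(x(4) + d) = -26*(-7 - 27) = -26*(-34) = 884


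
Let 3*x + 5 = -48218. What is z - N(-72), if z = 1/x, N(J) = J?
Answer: 3472053/48223 ≈ 72.000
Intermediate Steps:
x = -48223/3 (x = -5/3 + (⅓)*(-48218) = -5/3 - 48218/3 = -48223/3 ≈ -16074.)
z = -3/48223 (z = 1/(-48223/3) = -3/48223 ≈ -6.2211e-5)
z - N(-72) = -3/48223 - 1*(-72) = -3/48223 + 72 = 3472053/48223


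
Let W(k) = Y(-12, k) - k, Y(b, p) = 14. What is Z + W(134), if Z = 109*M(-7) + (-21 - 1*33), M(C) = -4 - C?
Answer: 153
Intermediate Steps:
W(k) = 14 - k
Z = 273 (Z = 109*(-4 - 1*(-7)) + (-21 - 1*33) = 109*(-4 + 7) + (-21 - 33) = 109*3 - 54 = 327 - 54 = 273)
Z + W(134) = 273 + (14 - 1*134) = 273 + (14 - 134) = 273 - 120 = 153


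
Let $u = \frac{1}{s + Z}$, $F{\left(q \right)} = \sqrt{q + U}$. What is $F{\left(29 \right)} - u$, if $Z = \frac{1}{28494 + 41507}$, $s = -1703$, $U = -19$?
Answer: $\frac{70001}{119211702} + \sqrt{10} \approx 3.1629$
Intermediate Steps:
$F{\left(q \right)} = \sqrt{-19 + q}$ ($F{\left(q \right)} = \sqrt{q - 19} = \sqrt{-19 + q}$)
$Z = \frac{1}{70001} \approx 1.4286 \cdot 10^{-5}$
$u = - \frac{70001}{119211702}$ ($u = \frac{1}{-1703 + \frac{1}{70001}} = \frac{1}{- \frac{119211702}{70001}} = - \frac{70001}{119211702} \approx -0.0005872$)
$F{\left(29 \right)} - u = \sqrt{-19 + 29} - - \frac{70001}{119211702} = \sqrt{10} + \frac{70001}{119211702} = \frac{70001}{119211702} + \sqrt{10}$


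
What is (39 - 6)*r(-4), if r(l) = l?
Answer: -132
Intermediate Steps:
(39 - 6)*r(-4) = (39 - 6)*(-4) = 33*(-4) = -132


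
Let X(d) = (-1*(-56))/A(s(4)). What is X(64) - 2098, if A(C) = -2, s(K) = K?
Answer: -2126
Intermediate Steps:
X(d) = -28 (X(d) = -1*(-56)/(-2) = 56*(-½) = -28)
X(64) - 2098 = -28 - 2098 = -2126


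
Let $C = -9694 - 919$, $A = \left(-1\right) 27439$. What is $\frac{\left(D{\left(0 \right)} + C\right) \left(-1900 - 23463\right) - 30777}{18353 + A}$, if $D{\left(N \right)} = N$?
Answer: $- \frac{134573371}{4543} \approx -29622.0$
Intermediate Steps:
$A = -27439$
$C = -10613$
$\frac{\left(D{\left(0 \right)} + C\right) \left(-1900 - 23463\right) - 30777}{18353 + A} = \frac{\left(0 - 10613\right) \left(-1900 - 23463\right) - 30777}{18353 - 27439} = \frac{\left(-10613\right) \left(-25363\right) - 30777}{-9086} = \left(269177519 - 30777\right) \left(- \frac{1}{9086}\right) = 269146742 \left(- \frac{1}{9086}\right) = - \frac{134573371}{4543}$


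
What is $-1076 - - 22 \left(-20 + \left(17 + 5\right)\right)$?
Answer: $-1032$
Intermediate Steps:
$-1076 - - 22 \left(-20 + \left(17 + 5\right)\right) = -1076 - - 22 \left(-20 + 22\right) = -1076 - \left(-22\right) 2 = -1076 - -44 = -1076 + 44 = -1032$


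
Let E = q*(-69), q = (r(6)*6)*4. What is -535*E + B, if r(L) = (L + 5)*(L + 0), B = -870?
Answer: 58472490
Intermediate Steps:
r(L) = L*(5 + L) (r(L) = (5 + L)*L = L*(5 + L))
q = 1584 (q = ((6*(5 + 6))*6)*4 = ((6*11)*6)*4 = (66*6)*4 = 396*4 = 1584)
E = -109296 (E = 1584*(-69) = -109296)
-535*E + B = -535*(-109296) - 870 = 58473360 - 870 = 58472490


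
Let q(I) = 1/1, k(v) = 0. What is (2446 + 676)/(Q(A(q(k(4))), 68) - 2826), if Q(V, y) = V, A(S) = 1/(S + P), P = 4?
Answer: -15610/14129 ≈ -1.1048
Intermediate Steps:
q(I) = 1
A(S) = 1/(4 + S) (A(S) = 1/(S + 4) = 1/(4 + S))
(2446 + 676)/(Q(A(q(k(4))), 68) - 2826) = (2446 + 676)/(1/(4 + 1) - 2826) = 3122/(1/5 - 2826) = 3122/(⅕ - 2826) = 3122/(-14129/5) = 3122*(-5/14129) = -15610/14129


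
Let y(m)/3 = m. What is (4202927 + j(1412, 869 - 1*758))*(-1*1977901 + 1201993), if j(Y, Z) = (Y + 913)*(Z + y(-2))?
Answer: -3450503223216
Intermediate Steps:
y(m) = 3*m
j(Y, Z) = (-6 + Z)*(913 + Y) (j(Y, Z) = (Y + 913)*(Z + 3*(-2)) = (913 + Y)*(Z - 6) = (913 + Y)*(-6 + Z) = (-6 + Z)*(913 + Y))
(4202927 + j(1412, 869 - 1*758))*(-1*1977901 + 1201993) = (4202927 + (-5478 - 6*1412 + 913*(869 - 1*758) + 1412*(869 - 1*758)))*(-1*1977901 + 1201993) = (4202927 + (-5478 - 8472 + 913*(869 - 758) + 1412*(869 - 758)))*(-1977901 + 1201993) = (4202927 + (-5478 - 8472 + 913*111 + 1412*111))*(-775908) = (4202927 + (-5478 - 8472 + 101343 + 156732))*(-775908) = (4202927 + 244125)*(-775908) = 4447052*(-775908) = -3450503223216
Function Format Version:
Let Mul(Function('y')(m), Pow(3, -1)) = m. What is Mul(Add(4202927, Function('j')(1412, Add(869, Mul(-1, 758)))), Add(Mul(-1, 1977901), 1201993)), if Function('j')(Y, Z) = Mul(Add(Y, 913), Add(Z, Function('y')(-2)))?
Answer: -3450503223216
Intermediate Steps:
Function('y')(m) = Mul(3, m)
Function('j')(Y, Z) = Mul(Add(-6, Z), Add(913, Y)) (Function('j')(Y, Z) = Mul(Add(Y, 913), Add(Z, Mul(3, -2))) = Mul(Add(913, Y), Add(Z, -6)) = Mul(Add(913, Y), Add(-6, Z)) = Mul(Add(-6, Z), Add(913, Y)))
Mul(Add(4202927, Function('j')(1412, Add(869, Mul(-1, 758)))), Add(Mul(-1, 1977901), 1201993)) = Mul(Add(4202927, Add(-5478, Mul(-6, 1412), Mul(913, Add(869, Mul(-1, 758))), Mul(1412, Add(869, Mul(-1, 758))))), Add(Mul(-1, 1977901), 1201993)) = Mul(Add(4202927, Add(-5478, -8472, Mul(913, Add(869, -758)), Mul(1412, Add(869, -758)))), Add(-1977901, 1201993)) = Mul(Add(4202927, Add(-5478, -8472, Mul(913, 111), Mul(1412, 111))), -775908) = Mul(Add(4202927, Add(-5478, -8472, 101343, 156732)), -775908) = Mul(Add(4202927, 244125), -775908) = Mul(4447052, -775908) = -3450503223216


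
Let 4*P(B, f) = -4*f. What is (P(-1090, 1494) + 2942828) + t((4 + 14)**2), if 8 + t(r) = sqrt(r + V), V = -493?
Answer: 2941326 + 13*I ≈ 2.9413e+6 + 13.0*I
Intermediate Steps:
P(B, f) = -f (P(B, f) = (-4*f)/4 = -f)
t(r) = -8 + sqrt(-493 + r) (t(r) = -8 + sqrt(r - 493) = -8 + sqrt(-493 + r))
(P(-1090, 1494) + 2942828) + t((4 + 14)**2) = (-1*1494 + 2942828) + (-8 + sqrt(-493 + (4 + 14)**2)) = (-1494 + 2942828) + (-8 + sqrt(-493 + 18**2)) = 2941334 + (-8 + sqrt(-493 + 324)) = 2941334 + (-8 + sqrt(-169)) = 2941334 + (-8 + 13*I) = 2941326 + 13*I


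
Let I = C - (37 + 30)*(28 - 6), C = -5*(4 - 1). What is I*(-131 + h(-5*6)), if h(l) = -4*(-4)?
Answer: 171235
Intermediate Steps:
C = -15 (C = -5*3 = -15)
h(l) = 16
I = -1489 (I = -15 - (37 + 30)*(28 - 6) = -15 - 67*22 = -15 - 1*1474 = -15 - 1474 = -1489)
I*(-131 + h(-5*6)) = -1489*(-131 + 16) = -1489*(-115) = 171235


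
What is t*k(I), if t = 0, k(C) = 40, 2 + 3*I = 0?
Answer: 0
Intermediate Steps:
I = -⅔ (I = -⅔ + (⅓)*0 = -⅔ + 0 = -⅔ ≈ -0.66667)
t*k(I) = 0*40 = 0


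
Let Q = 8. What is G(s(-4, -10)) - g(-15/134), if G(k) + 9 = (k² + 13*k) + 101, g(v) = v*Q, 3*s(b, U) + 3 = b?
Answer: 41008/603 ≈ 68.007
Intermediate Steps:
s(b, U) = -1 + b/3
g(v) = 8*v (g(v) = v*8 = 8*v)
G(k) = 92 + k² + 13*k (G(k) = -9 + ((k² + 13*k) + 101) = -9 + (101 + k² + 13*k) = 92 + k² + 13*k)
G(s(-4, -10)) - g(-15/134) = (92 + (-1 + (⅓)*(-4))² + 13*(-1 + (⅓)*(-4))) - 8*(-15/134) = (92 + (-1 - 4/3)² + 13*(-1 - 4/3)) - 8*(-15*1/134) = (92 + (-7/3)² + 13*(-7/3)) - 8*(-15)/134 = (92 + 49/9 - 91/3) - 1*(-60/67) = 604/9 + 60/67 = 41008/603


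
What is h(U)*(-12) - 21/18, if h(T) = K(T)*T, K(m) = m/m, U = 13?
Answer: -943/6 ≈ -157.17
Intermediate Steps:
K(m) = 1
h(T) = T (h(T) = 1*T = T)
h(U)*(-12) - 21/18 = 13*(-12) - 21/18 = -156 - 21/18 = -156 - 7*1/6 = -156 - 7/6 = -943/6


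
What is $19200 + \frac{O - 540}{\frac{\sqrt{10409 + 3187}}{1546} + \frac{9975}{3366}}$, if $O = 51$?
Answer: $\frac{125664065100330150}{6601777603909} + \frac{475854375348 \sqrt{3399}}{6601777603909} \approx 19039.0$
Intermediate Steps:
$19200 + \frac{O - 540}{\frac{\sqrt{10409 + 3187}}{1546} + \frac{9975}{3366}} = 19200 + \frac{51 - 540}{\frac{\sqrt{10409 + 3187}}{1546} + \frac{9975}{3366}} = 19200 + \frac{51 - 540}{\sqrt{13596} \cdot \frac{1}{1546} + 9975 \cdot \frac{1}{3366}} = 19200 - \frac{489}{2 \sqrt{3399} \cdot \frac{1}{1546} + \frac{3325}{1122}} = 19200 - \frac{489}{\frac{\sqrt{3399}}{773} + \frac{3325}{1122}} = 19200 - \frac{489}{\frac{3325}{1122} + \frac{\sqrt{3399}}{773}}$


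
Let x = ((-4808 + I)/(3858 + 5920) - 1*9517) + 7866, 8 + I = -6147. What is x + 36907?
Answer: 344722205/9778 ≈ 35255.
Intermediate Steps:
I = -6155 (I = -8 - 6147 = -6155)
x = -16154441/9778 (x = ((-4808 - 6155)/(3858 + 5920) - 1*9517) + 7866 = (-10963/9778 - 9517) + 7866 = -93068189/9778 + 7866 = -16154441/9778 ≈ -1652.1)
x + 36907 = -16154441/9778 + 36907 = 344722205/9778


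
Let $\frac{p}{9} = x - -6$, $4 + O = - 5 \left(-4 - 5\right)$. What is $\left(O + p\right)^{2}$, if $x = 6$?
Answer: $22201$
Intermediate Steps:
$O = 41$ ($O = -4 - 5 \left(-4 - 5\right) = -4 - -45 = -4 + 45 = 41$)
$p = 108$ ($p = 9 \left(6 - -6\right) = 9 \left(6 + 6\right) = 9 \cdot 12 = 108$)
$\left(O + p\right)^{2} = \left(41 + 108\right)^{2} = 149^{2} = 22201$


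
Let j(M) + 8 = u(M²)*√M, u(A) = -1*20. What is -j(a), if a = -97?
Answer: 8 + 20*I*√97 ≈ 8.0 + 196.98*I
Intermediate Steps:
u(A) = -20
j(M) = -8 - 20*√M
-j(a) = -(-8 - 20*I*√97) = 8 + 20*I*√97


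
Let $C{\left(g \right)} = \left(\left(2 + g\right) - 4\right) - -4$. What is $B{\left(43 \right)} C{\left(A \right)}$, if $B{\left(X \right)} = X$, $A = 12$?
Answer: $602$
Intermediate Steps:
$C{\left(g \right)} = 2 + g$ ($C{\left(g \right)} = \left(-2 + g\right) + 4 = 2 + g$)
$B{\left(43 \right)} C{\left(A \right)} = 43 \left(2 + 12\right) = 43 \cdot 14 = 602$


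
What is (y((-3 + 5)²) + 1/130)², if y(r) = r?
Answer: 271441/16900 ≈ 16.062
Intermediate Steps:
(y((-3 + 5)²) + 1/130)² = ((-3 + 5)² + 1/130)² = (2² + 1/130)² = (4 + 1/130)² = (521/130)² = 271441/16900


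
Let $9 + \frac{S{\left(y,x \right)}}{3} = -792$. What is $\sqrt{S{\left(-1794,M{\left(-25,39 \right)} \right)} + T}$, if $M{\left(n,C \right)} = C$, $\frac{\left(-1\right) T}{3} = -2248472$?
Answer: $\sqrt{6743013} \approx 2596.7$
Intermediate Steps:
$T = 6745416$ ($T = \left(-3\right) \left(-2248472\right) = 6745416$)
$S{\left(y,x \right)} = -2403$ ($S{\left(y,x \right)} = -27 + 3 \left(-792\right) = -27 - 2376 = -2403$)
$\sqrt{S{\left(-1794,M{\left(-25,39 \right)} \right)} + T} = \sqrt{-2403 + 6745416} = \sqrt{6743013}$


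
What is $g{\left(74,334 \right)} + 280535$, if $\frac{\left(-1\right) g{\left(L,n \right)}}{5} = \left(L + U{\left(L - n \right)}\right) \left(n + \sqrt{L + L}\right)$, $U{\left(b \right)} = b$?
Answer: $591155 + 1860 \sqrt{37} \approx 6.0247 \cdot 10^{5}$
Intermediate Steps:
$g{\left(L,n \right)} = - 5 \left(n + \sqrt{2} \sqrt{L}\right) \left(- n + 2 L\right)$ ($g{\left(L,n \right)} = - 5 \left(L + \left(L - n\right)\right) \left(n + \sqrt{L + L}\right) = - 5 \left(- n + 2 L\right) \left(n + \sqrt{2 L}\right) = - 5 \left(- n + 2 L\right) \left(n + \sqrt{2} \sqrt{L}\right) = - 5 \left(n + \sqrt{2} \sqrt{L}\right) \left(- n + 2 L\right)$)
$g{\left(74,334 \right)} + 280535 = \left(\left(-5\right) 74 \cdot 334 - 1670 \left(74 - 334\right) - 5 \sqrt{2} \cdot 74^{\frac{3}{2}} - 5 \sqrt{2} \sqrt{74} \left(74 - 334\right)\right) + 280535 = \left(-123580 - 1670 \left(74 - 334\right) - 5 \sqrt{2} \cdot 74 \sqrt{74} - 5 \sqrt{2} \sqrt{74} \left(74 - 334\right)\right) + 280535 = \left(-123580 - 1670 \left(-260\right) - 740 \sqrt{37} - 5 \sqrt{2} \sqrt{74} \left(-260\right)\right) + 280535 = \left(-123580 + 434200 - 740 \sqrt{37} + 2600 \sqrt{37}\right) + 280535 = \left(310620 + 1860 \sqrt{37}\right) + 280535 = 591155 + 1860 \sqrt{37}$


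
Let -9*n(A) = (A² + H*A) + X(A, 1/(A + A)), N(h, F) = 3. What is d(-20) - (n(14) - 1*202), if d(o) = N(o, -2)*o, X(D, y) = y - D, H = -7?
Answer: 38137/252 ≈ 151.34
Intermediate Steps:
d(o) = 3*o
n(A) = -A²/9 - 1/(18*A) + 8*A/9 (n(A) = -((A² - 7*A) + (1/(A + A) - A))/9 = -((A² - 7*A) + (1/(2*A) - A))/9 = -(A² + 1/(2*A) - 8*A)/9 = -A²/9 - 1/(18*A) + 8*A/9)
d(-20) - (n(14) - 1*202) = 3*(-20) - ((1/18)*(-1 - 2*14³ + 16*14²)/14 - 1*202) = -60 - ((1/18)*(1/14)*(-1 - 2*2744 + 16*196) - 202) = -60 - ((1/18)*(1/14)*(-1 - 5488 + 3136) - 202) = -60 - ((1/18)*(1/14)*(-2353) - 202) = -60 - (-2353/252 - 202) = -60 - 1*(-53257/252) = -60 + 53257/252 = 38137/252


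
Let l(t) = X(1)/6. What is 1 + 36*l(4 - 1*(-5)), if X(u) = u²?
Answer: 7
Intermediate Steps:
l(t) = ⅙ (l(t) = 1²/6 = 1*(⅙) = ⅙)
1 + 36*l(4 - 1*(-5)) = 1 + 36*(⅙) = 1 + 6 = 7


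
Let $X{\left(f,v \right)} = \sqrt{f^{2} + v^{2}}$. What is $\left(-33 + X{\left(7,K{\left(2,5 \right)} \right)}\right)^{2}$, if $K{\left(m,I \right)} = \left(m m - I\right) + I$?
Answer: $\left(33 - \sqrt{65}\right)^{2} \approx 621.89$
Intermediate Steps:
$K{\left(m,I \right)} = m^{2}$ ($K{\left(m,I \right)} = \left(m^{2} - I\right) + I = m^{2}$)
$\left(-33 + X{\left(7,K{\left(2,5 \right)} \right)}\right)^{2} = \left(-33 + \sqrt{7^{2} + \left(2^{2}\right)^{2}}\right)^{2} = \left(-33 + \sqrt{49 + 4^{2}}\right)^{2} = \left(-33 + \sqrt{49 + 16}\right)^{2} = \left(-33 + \sqrt{65}\right)^{2}$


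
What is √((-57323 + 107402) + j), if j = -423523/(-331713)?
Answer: 5*√24491150462978/110571 ≈ 223.79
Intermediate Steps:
j = 423523/331713 (j = -423523*(-1/331713) = 423523/331713 ≈ 1.2768)
√((-57323 + 107402) + j) = √((-57323 + 107402) + 423523/331713) = √(50079 + 423523/331713) = √(16612278850/331713) = 5*√24491150462978/110571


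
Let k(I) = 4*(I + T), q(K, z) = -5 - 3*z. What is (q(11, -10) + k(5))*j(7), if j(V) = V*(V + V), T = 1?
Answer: 4802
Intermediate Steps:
j(V) = 2*V² (j(V) = V*(2*V) = 2*V²)
k(I) = 4 + 4*I (k(I) = 4*(I + 1) = 4*(1 + I) = 4 + 4*I)
(q(11, -10) + k(5))*j(7) = ((-5 - 3*(-10)) + (4 + 4*5))*(2*7²) = ((-5 + 30) + (4 + 20))*(2*49) = (25 + 24)*98 = 49*98 = 4802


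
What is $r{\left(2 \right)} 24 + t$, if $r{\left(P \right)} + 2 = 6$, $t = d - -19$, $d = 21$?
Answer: $136$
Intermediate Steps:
$t = 40$ ($t = 21 - -19 = 21 + 19 = 40$)
$r{\left(P \right)} = 4$ ($r{\left(P \right)} = -2 + 6 = 4$)
$r{\left(2 \right)} 24 + t = 4 \cdot 24 + 40 = 96 + 40 = 136$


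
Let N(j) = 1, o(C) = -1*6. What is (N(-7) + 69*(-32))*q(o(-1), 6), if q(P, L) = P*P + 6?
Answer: -92694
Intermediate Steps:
o(C) = -6
q(P, L) = 6 + P**2 (q(P, L) = P**2 + 6 = 6 + P**2)
(N(-7) + 69*(-32))*q(o(-1), 6) = (1 + 69*(-32))*(6 + (-6)**2) = (1 - 2208)*(6 + 36) = -2207*42 = -92694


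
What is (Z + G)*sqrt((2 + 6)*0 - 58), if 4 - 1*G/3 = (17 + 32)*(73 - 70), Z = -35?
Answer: -464*I*sqrt(58) ≈ -3533.7*I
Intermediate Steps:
G = -429 (G = 12 - 3*(17 + 32)*(73 - 70) = 12 - 147*3 = 12 - 3*147 = 12 - 441 = -429)
(Z + G)*sqrt((2 + 6)*0 - 58) = (-35 - 429)*sqrt((2 + 6)*0 - 58) = -464*sqrt(8*0 - 58) = -464*sqrt(0 - 58) = -464*I*sqrt(58)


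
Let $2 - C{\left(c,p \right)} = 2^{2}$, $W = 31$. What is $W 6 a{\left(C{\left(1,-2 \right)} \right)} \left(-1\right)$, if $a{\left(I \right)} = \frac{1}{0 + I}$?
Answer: $93$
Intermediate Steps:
$C{\left(c,p \right)} = -2$ ($C{\left(c,p \right)} = 2 - 2^{2} = 2 - 4 = -2$)
$a{\left(I \right)} = \frac{1}{I}$
$W 6 a{\left(C{\left(1,-2 \right)} \right)} \left(-1\right) = 31 \frac{6}{-2} \left(-1\right) = 31 \cdot 6 \left(- \frac{1}{2}\right) \left(-1\right) = 31 \left(\left(-3\right) \left(-1\right)\right) = 31 \cdot 3 = 93$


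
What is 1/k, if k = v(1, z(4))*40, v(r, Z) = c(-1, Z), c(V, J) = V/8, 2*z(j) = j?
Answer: -1/5 ≈ -0.20000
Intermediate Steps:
z(j) = j/2
c(V, J) = V/8 (c(V, J) = V*(1/8) = V/8)
v(r, Z) = -1/8 (v(r, Z) = (1/8)*(-1) = -1/8)
k = -5 (k = -1/8*40 = -5)
1/k = 1/(-5) = -1/5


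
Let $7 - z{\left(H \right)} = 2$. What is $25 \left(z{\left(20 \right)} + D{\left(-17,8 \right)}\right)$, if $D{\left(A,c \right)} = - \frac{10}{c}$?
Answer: $\frac{375}{4} \approx 93.75$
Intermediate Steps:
$z{\left(H \right)} = 5$ ($z{\left(H \right)} = 7 - 2 = 5$)
$25 \left(z{\left(20 \right)} + D{\left(-17,8 \right)}\right) = 25 \left(5 - \frac{10}{8}\right) = 25 \left(5 - \frac{5}{4}\right) = 25 \cdot \frac{15}{4} = \frac{375}{4}$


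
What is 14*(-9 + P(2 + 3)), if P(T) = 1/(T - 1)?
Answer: -245/2 ≈ -122.50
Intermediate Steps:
P(T) = 1/(-1 + T)
14*(-9 + P(2 + 3)) = 14*(-9 + 1/(-1 + (2 + 3))) = 14*(-9 + 1/(-1 + 5)) = 14*(-9 + 1/4) = 14*(-35/4) = -245/2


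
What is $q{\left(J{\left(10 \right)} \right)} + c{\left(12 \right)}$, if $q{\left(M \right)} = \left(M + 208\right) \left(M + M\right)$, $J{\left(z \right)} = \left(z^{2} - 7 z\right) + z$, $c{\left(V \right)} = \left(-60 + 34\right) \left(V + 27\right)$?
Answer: $18826$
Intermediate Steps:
$c{\left(V \right)} = -702 - 26 V$ ($c{\left(V \right)} = - 26 \left(27 + V\right) = -702 - 26 V$)
$J{\left(z \right)} = z^{2} - 6 z$
$q{\left(M \right)} = 2 M \left(208 + M\right)$ ($q{\left(M \right)} = \left(208 + M\right) 2 M = 2 M \left(208 + M\right)$)
$q{\left(J{\left(10 \right)} \right)} + c{\left(12 \right)} = 2 \cdot 10 \left(-6 + 10\right) \left(208 + 10 \left(-6 + 10\right)\right) - 1014 = 2 \cdot 10 \cdot 4 \left(208 + 10 \cdot 4\right) - 1014 = 2 \cdot 40 \left(208 + 40\right) - 1014 = 2 \cdot 40 \cdot 248 - 1014 = 19840 - 1014 = 18826$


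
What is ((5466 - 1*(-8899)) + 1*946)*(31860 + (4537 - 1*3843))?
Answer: 498434294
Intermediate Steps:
((5466 - 1*(-8899)) + 1*946)*(31860 + (4537 - 1*3843)) = ((5466 + 8899) + 946)*(31860 + (4537 - 3843)) = (14365 + 946)*(31860 + 694) = 15311*32554 = 498434294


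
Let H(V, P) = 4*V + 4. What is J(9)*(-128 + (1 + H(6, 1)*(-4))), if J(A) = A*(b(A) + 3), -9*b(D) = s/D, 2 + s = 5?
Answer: -19120/3 ≈ -6373.3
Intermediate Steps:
s = 3 (s = -2 + 5 = 3)
H(V, P) = 4 + 4*V
b(D) = -1/(3*D)
J(A) = A*(3 - 1/(3*A)) (J(A) = A*(-1/(3*A) + 3) = A*(3 - 1/(3*A)))
J(9)*(-128 + (1 + H(6, 1)*(-4))) = (-⅓ + 3*9)*(-128 + (1 + (4 + 4*6)*(-4))) = (-⅓ + 27)*(-128 + (1 + (4 + 24)*(-4))) = 80*(-128 + (1 + 28*(-4)))/3 = 80*(-128 + (1 - 112))/3 = 80*(-128 - 111)/3 = (80/3)*(-239) = -19120/3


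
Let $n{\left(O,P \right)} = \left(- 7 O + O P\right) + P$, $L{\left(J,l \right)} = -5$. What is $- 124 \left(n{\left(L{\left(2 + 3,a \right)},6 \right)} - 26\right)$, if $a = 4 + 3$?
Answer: $1860$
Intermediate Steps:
$a = 7$
$n{\left(O,P \right)} = P - 7 O + O P$
$- 124 \left(n{\left(L{\left(2 + 3,a \right)},6 \right)} - 26\right) = - 124 \left(\left(6 - -35 - 30\right) - 26\right) = - 124 \left(\left(6 + 35 - 30\right) - 26\right) = - 124 \left(11 - 26\right) = \left(-124\right) \left(-15\right) = 1860$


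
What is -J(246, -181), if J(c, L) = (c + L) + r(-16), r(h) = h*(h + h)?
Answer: -577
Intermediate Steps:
r(h) = 2*h² (r(h) = h*(2*h) = 2*h²)
J(c, L) = 512 + L + c (J(c, L) = (c + L) + 2*(-16)² = (L + c) + 2*256 = (L + c) + 512 = 512 + L + c)
-J(246, -181) = -(512 - 181 + 246) = -1*577 = -577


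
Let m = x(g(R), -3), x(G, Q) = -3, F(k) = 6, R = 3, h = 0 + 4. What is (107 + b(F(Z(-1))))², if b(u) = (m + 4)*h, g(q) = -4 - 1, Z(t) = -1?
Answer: 12321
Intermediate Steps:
h = 4
g(q) = -5
m = -3
b(u) = 4 (b(u) = (-3 + 4)*4 = 1*4 = 4)
(107 + b(F(Z(-1))))² = (107 + 4)² = 111² = 12321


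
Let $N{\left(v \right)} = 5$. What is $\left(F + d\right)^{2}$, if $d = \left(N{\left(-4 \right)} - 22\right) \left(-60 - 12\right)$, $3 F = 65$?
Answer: $\frac{13965169}{9} \approx 1.5517 \cdot 10^{6}$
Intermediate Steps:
$F = \frac{65}{3}$ ($F = \frac{1}{3} \cdot 65 = \frac{65}{3} \approx 21.667$)
$d = 1224$ ($d = \left(5 - 22\right) \left(-60 - 12\right) = \left(-17\right) \left(-72\right) = 1224$)
$\left(F + d\right)^{2} = \left(\frac{65}{3} + 1224\right)^{2} = \left(\frac{3737}{3}\right)^{2} = \frac{13965169}{9}$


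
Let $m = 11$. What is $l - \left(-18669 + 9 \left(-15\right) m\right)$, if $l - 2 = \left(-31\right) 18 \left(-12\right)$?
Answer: $26852$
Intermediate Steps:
$l = 6698$ ($l = 2 + \left(-31\right) 18 \left(-12\right) = 2 - -6696 = 2 + 6696 = 6698$)
$l - \left(-18669 + 9 \left(-15\right) m\right) = 6698 - \left(-18669 + 9 \left(-15\right) 11\right) = 6698 - \left(-18669 - 1485\right) = 6698 - -20154 = 6698 + 20154 = 26852$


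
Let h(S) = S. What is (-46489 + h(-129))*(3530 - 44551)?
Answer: 1912316978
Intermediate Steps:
(-46489 + h(-129))*(3530 - 44551) = (-46489 - 129)*(3530 - 44551) = -46618*(-41021) = 1912316978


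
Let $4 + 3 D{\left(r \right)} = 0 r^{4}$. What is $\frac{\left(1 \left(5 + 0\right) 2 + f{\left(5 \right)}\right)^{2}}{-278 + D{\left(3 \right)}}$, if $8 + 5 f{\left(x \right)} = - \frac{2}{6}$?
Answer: $- \frac{625}{2514} \approx -0.24861$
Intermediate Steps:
$f{\left(x \right)} = - \frac{5}{3}$ ($f{\left(x \right)} = - \frac{8}{5} + \frac{\left(-2\right) \frac{1}{6}}{5} = - \frac{8}{5} + \frac{1}{5} \left(- \frac{1}{3}\right) = - \frac{8}{5} - \frac{1}{15} = - \frac{5}{3}$)
$D{\left(r \right)} = - \frac{4}{3}$ ($D{\left(r \right)} = - \frac{4}{3} + \frac{0 r^{4}}{3} = - \frac{4}{3} + \frac{1}{3} \cdot 0 = - \frac{4}{3} + 0 = - \frac{4}{3}$)
$\frac{\left(1 \left(5 + 0\right) 2 + f{\left(5 \right)}\right)^{2}}{-278 + D{\left(3 \right)}} = \frac{\left(1 \left(5 + 0\right) 2 - \frac{5}{3}\right)^{2}}{-278 - \frac{4}{3}} = \frac{\left(1 \cdot 5 \cdot 2 - \frac{5}{3}\right)^{2}}{- \frac{838}{3}} = \left(1 \cdot 10 - \frac{5}{3}\right)^{2} \left(- \frac{3}{838}\right) = \left(10 - \frac{5}{3}\right)^{2} \left(- \frac{3}{838}\right) = \left(\frac{25}{3}\right)^{2} \left(- \frac{3}{838}\right) = \frac{625}{9} \left(- \frac{3}{838}\right) = - \frac{625}{2514}$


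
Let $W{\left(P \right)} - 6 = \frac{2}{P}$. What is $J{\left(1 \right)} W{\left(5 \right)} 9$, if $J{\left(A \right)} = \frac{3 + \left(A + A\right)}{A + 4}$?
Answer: $\frac{288}{5} \approx 57.6$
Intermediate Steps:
$J{\left(A \right)} = \frac{3 + 2 A}{4 + A}$
$W{\left(P \right)} = 6 + \frac{2}{P}$
$J{\left(1 \right)} W{\left(5 \right)} 9 = \frac{3 + 2 \cdot 1}{4 + 1} \left(6 + \frac{2}{5}\right) 9 = \frac{3 + 2}{5} \left(6 + 2 \cdot \frac{1}{5}\right) 9 = \frac{1}{5} \cdot 5 \left(6 + \frac{2}{5}\right) 9 = 1 \cdot \frac{32}{5} \cdot 9 = \frac{32}{5} \cdot 9 = \frac{288}{5}$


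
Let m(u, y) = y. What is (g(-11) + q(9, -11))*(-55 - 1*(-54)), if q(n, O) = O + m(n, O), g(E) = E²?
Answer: -99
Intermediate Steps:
q(n, O) = 2*O (q(n, O) = O + O = 2*O)
(g(-11) + q(9, -11))*(-55 - 1*(-54)) = ((-11)² + 2*(-11))*(-55 - 1*(-54)) = (121 - 22)*(-55 + 54) = 99*(-1) = -99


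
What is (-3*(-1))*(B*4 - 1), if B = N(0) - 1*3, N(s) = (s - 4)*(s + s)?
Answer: -39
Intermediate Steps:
N(s) = 2*s*(-4 + s) (N(s) = (-4 + s)*(2*s) = 2*s*(-4 + s))
B = -3 (B = 2*0*(-4 + 0) - 1*3 = 2*0*(-4) - 3 = 0 - 3 = -3)
(-3*(-1))*(B*4 - 1) = (-3*(-1))*(-3*4 - 1) = 3*(-12 - 1) = 3*(-13) = -39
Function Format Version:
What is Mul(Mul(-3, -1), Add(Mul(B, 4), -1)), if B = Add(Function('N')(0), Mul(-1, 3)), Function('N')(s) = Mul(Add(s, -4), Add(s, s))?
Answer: -39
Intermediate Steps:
Function('N')(s) = Mul(2, s, Add(-4, s)) (Function('N')(s) = Mul(Add(-4, s), Mul(2, s)) = Mul(2, s, Add(-4, s)))
B = -3 (B = Add(Mul(2, 0, Add(-4, 0)), Mul(-1, 3)) = Add(Mul(2, 0, -4), -3) = Add(0, -3) = -3)
Mul(Mul(-3, -1), Add(Mul(B, 4), -1)) = Mul(Mul(-3, -1), Add(Mul(-3, 4), -1)) = Mul(3, Add(-12, -1)) = Mul(3, -13) = -39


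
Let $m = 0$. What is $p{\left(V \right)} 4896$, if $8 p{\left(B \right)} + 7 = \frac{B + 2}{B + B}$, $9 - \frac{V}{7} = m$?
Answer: $- \frac{27778}{7} \approx -3968.3$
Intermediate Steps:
$V = 63$ ($V = 63 - 0 = 63 + 0 = 63$)
$p{\left(B \right)} = - \frac{7}{8} + \frac{2 + B}{16 B}$ ($p{\left(B \right)} = - \frac{7}{8} + \frac{\left(B + 2\right) \frac{1}{B + B}}{8} = - \frac{7}{8} + \frac{\left(2 + B\right) \frac{1}{2 B}}{8} = - \frac{7}{8} + \frac{\frac{1}{2} \frac{1}{B} \left(2 + B\right)}{8} = - \frac{7}{8} + \frac{2 + B}{16 B}$)
$p{\left(V \right)} 4896 = \frac{2 - 819}{16 \cdot 63} \cdot 4896 = \frac{1}{16} \cdot \frac{1}{63} \left(2 - 819\right) 4896 = \frac{1}{16} \cdot \frac{1}{63} \left(-817\right) 4896 = \left(- \frac{817}{1008}\right) 4896 = - \frac{27778}{7}$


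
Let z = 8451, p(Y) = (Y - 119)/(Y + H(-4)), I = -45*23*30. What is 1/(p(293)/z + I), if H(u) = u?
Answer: -814113/25278208592 ≈ -3.2206e-5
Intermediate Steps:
I = -31050 (I = -1035*30 = -31050)
p(Y) = (-119 + Y)/(-4 + Y) (p(Y) = (Y - 119)/(Y - 4) = (-119 + Y)/(-4 + Y))
1/(p(293)/z + I) = 1/(((-119 + 293)/(-4 + 293))/8451 - 31050) = 1/((174/289)*(1/8451) - 31050) = 1/(58/814113 - 31050) = 1/(-25278208592/814113) = -814113/25278208592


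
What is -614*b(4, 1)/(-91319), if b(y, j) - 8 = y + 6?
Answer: 11052/91319 ≈ 0.12103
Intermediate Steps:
b(y, j) = 14 + y (b(y, j) = 8 + (y + 6) = 8 + (6 + y) = 14 + y)
-614*b(4, 1)/(-91319) = -614*(14 + 4)/(-91319) = -614*18*(-1/91319) = -11052*(-1/91319) = 11052/91319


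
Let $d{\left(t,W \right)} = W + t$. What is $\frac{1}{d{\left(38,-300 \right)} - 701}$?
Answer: $- \frac{1}{963} \approx -0.0010384$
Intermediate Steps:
$\frac{1}{d{\left(38,-300 \right)} - 701} = \frac{1}{\left(-300 + 38\right) - 701} = \frac{1}{-262 - 701} = \frac{1}{-963} = - \frac{1}{963}$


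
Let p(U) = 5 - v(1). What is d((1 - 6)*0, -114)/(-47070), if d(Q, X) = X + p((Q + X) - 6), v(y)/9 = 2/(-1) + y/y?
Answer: 10/4707 ≈ 0.0021245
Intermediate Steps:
v(y) = -9 (v(y) = 9*(2/(-1) + y/y) = 9*(2*(-1) + 1) = 9*(-2 + 1) = 9*(-1) = -9)
p(U) = 14 (p(U) = 5 - 1*(-9) = 5 + 9 = 14)
d(Q, X) = 14 + X (d(Q, X) = X + 14 = 14 + X)
d((1 - 6)*0, -114)/(-47070) = (14 - 114)/(-47070) = -100*(-1/47070) = 10/4707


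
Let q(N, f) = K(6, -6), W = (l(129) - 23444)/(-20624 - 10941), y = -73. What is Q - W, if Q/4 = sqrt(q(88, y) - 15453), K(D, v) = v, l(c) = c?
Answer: -4663/6313 + 4*I*sqrt(15459) ≈ -0.73863 + 497.34*I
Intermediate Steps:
W = 4663/6313 (W = (129 - 23444)/(-20624 - 10941) = -23315/(-31565) = -23315*(-1/31565) = 4663/6313 ≈ 0.73863)
q(N, f) = -6
Q = 4*I*sqrt(15459) (Q = 4*sqrt(-6 - 15453) = 4*sqrt(-15459) = 4*(I*sqrt(15459)) = 4*I*sqrt(15459) ≈ 497.34*I)
Q - W = 4*I*sqrt(15459) - 1*4663/6313 = 4*I*sqrt(15459) - 4663/6313 = -4663/6313 + 4*I*sqrt(15459)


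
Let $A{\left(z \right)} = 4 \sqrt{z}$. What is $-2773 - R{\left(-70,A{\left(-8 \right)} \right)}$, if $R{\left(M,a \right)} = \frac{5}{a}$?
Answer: $-2773 + \frac{5 i \sqrt{2}}{16} \approx -2773.0 + 0.44194 i$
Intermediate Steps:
$-2773 - R{\left(-70,A{\left(-8 \right)} \right)} = -2773 - \frac{5}{4 \sqrt{-8}} = -2773 - \frac{5}{4 \cdot 2 i \sqrt{2}} = -2773 - \frac{5}{8 i \sqrt{2}} = -2773 - 5 \left(- \frac{i \sqrt{2}}{16}\right) = -2773 - - \frac{5 i \sqrt{2}}{16} = -2773 + \frac{5 i \sqrt{2}}{16}$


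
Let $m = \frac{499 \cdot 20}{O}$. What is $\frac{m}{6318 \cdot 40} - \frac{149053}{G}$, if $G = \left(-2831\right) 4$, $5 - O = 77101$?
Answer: $\frac{36301299875323}{2757917893536} \approx 13.163$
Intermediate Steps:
$O = -77096$ ($O = 5 - 77101 = -77096$)
$m = - \frac{2495}{19274}$ ($m = \frac{499 \cdot 20}{-77096} = 9980 \left(- \frac{1}{77096}\right) = - \frac{2495}{19274} \approx -0.12945$)
$G = -11324$
$\frac{m}{6318 \cdot 40} - \frac{149053}{G} = - \frac{2495}{19274 \cdot 6318 \cdot 40} - \frac{149053}{-11324} = - \frac{2495}{19274 \cdot 252720} - - \frac{149053}{11324} = \left(- \frac{2495}{19274}\right) \frac{1}{252720} + \frac{149053}{11324} = - \frac{499}{974185056} + \frac{149053}{11324} = \frac{36301299875323}{2757917893536}$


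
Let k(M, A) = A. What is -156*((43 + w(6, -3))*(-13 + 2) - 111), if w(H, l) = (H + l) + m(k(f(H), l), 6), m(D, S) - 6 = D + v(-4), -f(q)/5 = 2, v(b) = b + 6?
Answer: 104832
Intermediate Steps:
v(b) = 6 + b
f(q) = -10 (f(q) = -5*2 = -10)
m(D, S) = 8 + D (m(D, S) = 6 + (D + (6 - 4)) = 6 + (D + 2) = 6 + (2 + D) = 8 + D)
w(H, l) = 8 + H + 2*l (w(H, l) = (H + l) + (8 + l) = 8 + H + 2*l)
-156*((43 + w(6, -3))*(-13 + 2) - 111) = -156*((43 + (8 + 6 + 2*(-3)))*(-13 + 2) - 111) = -156*((43 + (8 + 6 - 6))*(-11) - 111) = -156*((43 + 8)*(-11) - 111) = -156*(51*(-11) - 111) = -156*(-561 - 111) = -156*(-672) = 104832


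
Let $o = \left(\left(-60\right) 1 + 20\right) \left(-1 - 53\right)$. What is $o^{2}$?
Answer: $4665600$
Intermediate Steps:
$o = 2160$ ($o = \left(-60 + 20\right) \left(-54\right) = \left(-40\right) \left(-54\right) = 2160$)
$o^{2} = 2160^{2} = 4665600$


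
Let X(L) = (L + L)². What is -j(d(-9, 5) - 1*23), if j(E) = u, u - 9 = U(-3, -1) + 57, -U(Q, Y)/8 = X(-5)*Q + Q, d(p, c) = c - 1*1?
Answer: -2490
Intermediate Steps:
d(p, c) = -1 + c (d(p, c) = c - 1 = -1 + c)
X(L) = 4*L² (X(L) = (2*L)² = 4*L²)
U(Q, Y) = -808*Q (U(Q, Y) = -8*((4*(-5)²)*Q + Q) = -8*((4*25)*Q + Q) = -8*(100*Q + Q) = -808*Q)
u = 2490 (u = 9 + (-808*(-3) + 57) = 9 + (2424 + 57) = 9 + 2481 = 2490)
j(E) = 2490
-j(d(-9, 5) - 1*23) = -1*2490 = -2490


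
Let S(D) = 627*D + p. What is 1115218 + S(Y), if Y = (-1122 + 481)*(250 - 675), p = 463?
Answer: 171926156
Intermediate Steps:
Y = 272425 (Y = -641*(-425) = 272425)
S(D) = 463 + 627*D (S(D) = 627*D + 463 = 463 + 627*D)
1115218 + S(Y) = 1115218 + (463 + 627*272425) = 1115218 + (463 + 170810475) = 1115218 + 170810938 = 171926156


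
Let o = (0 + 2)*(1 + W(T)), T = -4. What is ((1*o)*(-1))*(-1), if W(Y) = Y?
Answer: -6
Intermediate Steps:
o = -6 (o = (0 + 2)*(1 - 4) = 2*(-3) = -6)
((1*o)*(-1))*(-1) = ((1*(-6))*(-1))*(-1) = -6*(-1)*(-1) = 6*(-1) = -6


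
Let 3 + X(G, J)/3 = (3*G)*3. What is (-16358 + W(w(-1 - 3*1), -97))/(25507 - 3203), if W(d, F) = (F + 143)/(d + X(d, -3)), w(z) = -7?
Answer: -838359/1143080 ≈ -0.73342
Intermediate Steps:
X(G, J) = -9 + 27*G (X(G, J) = -9 + 3*((3*G)*3) = -9 + 3*(9*G) = -9 + 27*G)
W(d, F) = (143 + F)/(-9 + 28*d) (W(d, F) = (F + 143)/(d + (-9 + 27*d)) = (143 + F)/(-9 + 28*d))
(-16358 + W(w(-1 - 3*1), -97))/(25507 - 3203) = (-16358 + (143 - 97)/(-9 + 28*(-7)))/(25507 - 3203) = (-16358 + 46/(-9 - 196))/22304 = (-16358 + 46/(-205))*(1/22304) = (-16358 - 1/205*46)*(1/22304) = (-16358 - 46/205)*(1/22304) = -3353436/205*1/22304 = -838359/1143080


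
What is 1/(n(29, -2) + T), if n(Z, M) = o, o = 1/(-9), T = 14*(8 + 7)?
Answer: 9/1889 ≈ 0.0047644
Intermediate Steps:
T = 210 (T = 14*15 = 210)
o = -⅑ ≈ -0.11111
n(Z, M) = -⅑
1/(n(29, -2) + T) = 1/(-⅑ + 210) = 1/(1889/9) = 9/1889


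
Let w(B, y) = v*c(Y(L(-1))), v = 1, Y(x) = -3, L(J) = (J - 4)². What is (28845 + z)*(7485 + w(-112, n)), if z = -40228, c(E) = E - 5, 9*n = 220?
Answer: -85110691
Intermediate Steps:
L(J) = (-4 + J)²
n = 220/9 (n = (⅑)*220 = 220/9 ≈ 24.444)
c(E) = -5 + E
w(B, y) = -8 (w(B, y) = 1*(-5 - 3) = 1*(-8) = -8)
(28845 + z)*(7485 + w(-112, n)) = (28845 - 40228)*(7485 - 8) = -11383*7477 = -85110691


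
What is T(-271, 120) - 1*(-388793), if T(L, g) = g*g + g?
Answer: 403313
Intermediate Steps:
T(L, g) = g + g² (T(L, g) = g² + g = g + g²)
T(-271, 120) - 1*(-388793) = 120*(1 + 120) - 1*(-388793) = 120*121 + 388793 = 14520 + 388793 = 403313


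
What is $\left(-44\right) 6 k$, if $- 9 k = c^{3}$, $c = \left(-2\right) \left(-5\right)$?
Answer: $\frac{88000}{3} \approx 29333.0$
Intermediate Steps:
$c = 10$
$k = - \frac{1000}{9}$ ($k = - \frac{10^{3}}{9} = \left(- \frac{1}{9}\right) 1000 = - \frac{1000}{9} \approx -111.11$)
$\left(-44\right) 6 k = \left(-44\right) 6 \left(- \frac{1000}{9}\right) = \left(-264\right) \left(- \frac{1000}{9}\right) = \frac{88000}{3}$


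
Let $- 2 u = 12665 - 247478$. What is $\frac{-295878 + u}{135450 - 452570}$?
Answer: $\frac{356943}{634240} \approx 0.56279$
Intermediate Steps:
$u = \frac{234813}{2}$ ($u = - \frac{12665 - 247478}{2} = \left(- \frac{1}{2}\right) \left(-234813\right) = \frac{234813}{2} \approx 1.1741 \cdot 10^{5}$)
$\frac{-295878 + u}{135450 - 452570} = \frac{-295878 + \frac{234813}{2}}{135450 - 452570} = - \frac{356943}{2 \left(-317120\right)} = \left(- \frac{356943}{2}\right) \left(- \frac{1}{317120}\right) = \frac{356943}{634240}$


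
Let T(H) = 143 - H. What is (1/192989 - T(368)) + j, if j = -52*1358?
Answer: -13584688698/192989 ≈ -70391.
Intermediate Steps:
j = -70616
(1/192989 - T(368)) + j = (1/192989 - (143 - 1*368)) - 70616 = (1/192989 - (143 - 368)) - 70616 = (1/192989 - 1*(-225)) - 70616 = (1/192989 + 225) - 70616 = 43422526/192989 - 70616 = -13584688698/192989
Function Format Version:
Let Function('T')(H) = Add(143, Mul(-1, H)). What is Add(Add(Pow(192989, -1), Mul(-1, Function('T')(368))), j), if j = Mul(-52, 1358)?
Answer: Rational(-13584688698, 192989) ≈ -70391.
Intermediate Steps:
j = -70616
Add(Add(Pow(192989, -1), Mul(-1, Function('T')(368))), j) = Add(Add(Pow(192989, -1), Mul(-1, Add(143, Mul(-1, 368)))), -70616) = Add(Add(Rational(1, 192989), Mul(-1, Add(143, -368))), -70616) = Add(Add(Rational(1, 192989), Mul(-1, -225)), -70616) = Add(Add(Rational(1, 192989), 225), -70616) = Add(Rational(43422526, 192989), -70616) = Rational(-13584688698, 192989)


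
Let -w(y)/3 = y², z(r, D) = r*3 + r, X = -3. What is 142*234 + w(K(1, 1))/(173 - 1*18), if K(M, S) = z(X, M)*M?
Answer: 5149908/155 ≈ 33225.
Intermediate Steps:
z(r, D) = 4*r (z(r, D) = 3*r + r = 4*r)
K(M, S) = -12*M (K(M, S) = (4*(-3))*M = -12*M)
w(y) = -3*y²
142*234 + w(K(1, 1))/(173 - 1*18) = 142*234 + (-3*(-12*1)²)/(173 - 1*18) = 33228 + (-3*(-12)²)/(173 - 18) = 33228 - 3*144/155 = 33228 - 432*1/155 = 33228 - 432/155 = 5149908/155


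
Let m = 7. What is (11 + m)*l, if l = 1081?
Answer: 19458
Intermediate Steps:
(11 + m)*l = (11 + 7)*1081 = 18*1081 = 19458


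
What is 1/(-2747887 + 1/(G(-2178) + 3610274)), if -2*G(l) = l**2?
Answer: -1238432/3403071193183 ≈ -3.6392e-7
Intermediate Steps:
G(l) = -l**2/2
1/(-2747887 + 1/(G(-2178) + 3610274)) = 1/(-2747887 + 1/(-1/2*(-2178)**2 + 3610274)) = 1/(-2747887 + 1/(-1/2*4743684 + 3610274)) = 1/(-2747887 + 1/(-2371842 + 3610274)) = 1/(-2747887 + 1/1238432) = 1/(-3403071193183/1238432) = -1238432/3403071193183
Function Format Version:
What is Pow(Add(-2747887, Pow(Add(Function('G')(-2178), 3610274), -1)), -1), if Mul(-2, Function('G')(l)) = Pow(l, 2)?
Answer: Rational(-1238432, 3403071193183) ≈ -3.6392e-7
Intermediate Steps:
Function('G')(l) = Mul(Rational(-1, 2), Pow(l, 2))
Pow(Add(-2747887, Pow(Add(Function('G')(-2178), 3610274), -1)), -1) = Pow(Add(-2747887, Pow(Add(Mul(Rational(-1, 2), Pow(-2178, 2)), 3610274), -1)), -1) = Pow(Add(-2747887, Pow(Add(Mul(Rational(-1, 2), 4743684), 3610274), -1)), -1) = Pow(Add(-2747887, Pow(Add(-2371842, 3610274), -1)), -1) = Pow(Add(-2747887, Pow(1238432, -1)), -1) = Pow(Add(-2747887, Rational(1, 1238432)), -1) = Pow(Rational(-3403071193183, 1238432), -1) = Rational(-1238432, 3403071193183)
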